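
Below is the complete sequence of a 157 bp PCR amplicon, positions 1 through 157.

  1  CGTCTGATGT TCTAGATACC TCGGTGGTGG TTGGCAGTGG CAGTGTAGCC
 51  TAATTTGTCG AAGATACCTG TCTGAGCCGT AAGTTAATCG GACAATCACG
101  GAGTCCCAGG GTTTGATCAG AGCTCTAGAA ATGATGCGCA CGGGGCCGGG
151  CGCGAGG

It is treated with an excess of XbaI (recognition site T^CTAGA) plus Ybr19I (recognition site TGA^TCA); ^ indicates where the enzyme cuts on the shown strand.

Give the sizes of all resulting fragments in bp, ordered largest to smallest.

105, 33, 11, 8 bp

XbaI sites (TCTAGA) start at positions 11, 124.
XbaI cuts after the first base of each site, so after positions 11, 124.
The Ybr19I site (TGATCA) starts at position 114.
Ybr19I cuts after base 3 of each site, so after position 116.
Combined cut positions: 11, 116, 124.
Linear molecule, 3 cuts → 4 fragments:
  1–11 → 11 bp
  12–116 → 105 bp
  117–124 → 8 bp
  125–157 → 33 bp
Sorted largest to smallest: 105, 33, 11, 8 bp.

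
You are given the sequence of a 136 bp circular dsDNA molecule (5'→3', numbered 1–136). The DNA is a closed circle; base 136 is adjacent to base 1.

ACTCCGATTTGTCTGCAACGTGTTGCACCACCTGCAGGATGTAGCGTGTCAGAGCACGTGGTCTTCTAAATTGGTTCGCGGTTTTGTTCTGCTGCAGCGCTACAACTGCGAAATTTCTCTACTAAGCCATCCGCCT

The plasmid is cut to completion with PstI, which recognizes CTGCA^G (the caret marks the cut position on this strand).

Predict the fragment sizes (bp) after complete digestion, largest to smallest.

76, 60 bp

PstI sites (CTGCAG) start at positions 32, 92.
PstI cuts after base 5 of each site (before the last base), so after positions 36, 96.
Circular molecule, 2 cuts → 2 fragments:
  37–96 → 60 bp
  97–136 then 1–36 → 40 + 36 = 76 bp
Sorted largest to smallest: 76, 60 bp.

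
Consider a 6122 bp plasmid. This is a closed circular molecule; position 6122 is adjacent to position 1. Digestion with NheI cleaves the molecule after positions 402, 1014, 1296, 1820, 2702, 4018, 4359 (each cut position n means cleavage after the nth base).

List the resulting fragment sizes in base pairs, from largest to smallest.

Circular molecule, 7 cuts → 7 fragments:
  1014 − 402 = 612 bp
  1296 − 1014 = 282 bp
  1820 − 1296 = 524 bp
  2702 − 1820 = 882 bp
  4018 − 2702 = 1316 bp
  4359 − 4018 = 341 bp
  wrap: 6122 − 4359 + 402 = 2165 bp
Sorted largest to smallest: 2165, 1316, 882, 612, 524, 341, 282 bp.

2165, 1316, 882, 612, 524, 341, 282 bp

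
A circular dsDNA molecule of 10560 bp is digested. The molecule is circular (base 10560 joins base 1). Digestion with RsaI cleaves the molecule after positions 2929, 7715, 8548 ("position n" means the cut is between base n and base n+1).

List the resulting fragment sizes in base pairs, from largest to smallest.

Circular molecule, 3 cuts → 3 fragments:
  7715 − 2929 = 4786 bp
  8548 − 7715 = 833 bp
  wrap: 10560 − 8548 + 2929 = 4941 bp
Sorted largest to smallest: 4941, 4786, 833 bp.

4941, 4786, 833 bp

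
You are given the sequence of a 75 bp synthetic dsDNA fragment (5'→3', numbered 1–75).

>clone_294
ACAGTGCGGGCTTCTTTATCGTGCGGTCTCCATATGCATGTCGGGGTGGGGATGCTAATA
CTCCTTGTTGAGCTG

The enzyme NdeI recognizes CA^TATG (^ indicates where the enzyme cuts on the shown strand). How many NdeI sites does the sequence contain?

1

CATATG occurs starting at position 31.
NdeI cuts at 1 site.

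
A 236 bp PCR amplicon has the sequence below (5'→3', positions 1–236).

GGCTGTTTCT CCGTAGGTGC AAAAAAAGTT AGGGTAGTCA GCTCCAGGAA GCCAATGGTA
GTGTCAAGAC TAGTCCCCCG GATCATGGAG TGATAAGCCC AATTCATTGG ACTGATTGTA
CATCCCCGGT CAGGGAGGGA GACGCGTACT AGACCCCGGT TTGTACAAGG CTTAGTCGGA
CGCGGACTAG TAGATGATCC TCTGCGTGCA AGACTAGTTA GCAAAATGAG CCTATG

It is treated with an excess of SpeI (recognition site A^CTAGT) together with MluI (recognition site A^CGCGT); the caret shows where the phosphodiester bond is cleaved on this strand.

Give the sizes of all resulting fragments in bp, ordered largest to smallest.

73, 69, 44, 27, 23 bp

SpeI sites (ACTAGT) start at positions 69, 186, 213.
SpeI cuts after the first base of each site, so after positions 69, 186, 213.
The MluI site (ACGCGT) starts at position 142.
MluI cuts after the first base of each site, so after position 142.
Combined cut positions: 69, 142, 186, 213.
Linear molecule, 4 cuts → 5 fragments:
  1–69 → 69 bp
  70–142 → 73 bp
  143–186 → 44 bp
  187–213 → 27 bp
  214–236 → 23 bp
Sorted largest to smallest: 73, 69, 44, 27, 23 bp.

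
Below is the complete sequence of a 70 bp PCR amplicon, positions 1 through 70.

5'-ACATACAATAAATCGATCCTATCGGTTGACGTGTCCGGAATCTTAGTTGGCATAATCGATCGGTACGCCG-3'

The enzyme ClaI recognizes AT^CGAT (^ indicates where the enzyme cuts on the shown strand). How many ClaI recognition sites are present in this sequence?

2

ATCGAT occurs starting at positions 12, 55.
ClaI cuts at 2 sites.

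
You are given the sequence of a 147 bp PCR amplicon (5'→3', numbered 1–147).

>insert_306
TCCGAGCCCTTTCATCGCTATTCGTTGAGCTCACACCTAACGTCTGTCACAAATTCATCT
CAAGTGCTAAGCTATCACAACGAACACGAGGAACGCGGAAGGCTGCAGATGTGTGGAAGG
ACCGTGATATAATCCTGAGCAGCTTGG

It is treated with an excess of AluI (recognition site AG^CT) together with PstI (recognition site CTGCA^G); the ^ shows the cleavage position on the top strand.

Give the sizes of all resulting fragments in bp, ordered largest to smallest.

AluI sites (AGCT) start at positions 28, 70, 141.
AluI cuts after base 2 of each site, so after positions 29, 71, 142.
The PstI site (CTGCAG) starts at position 103.
PstI cuts after base 5 of each site (before the last base), so after position 107.
Combined cut positions: 29, 71, 107, 142.
Linear molecule, 4 cuts → 5 fragments:
  1–29 → 29 bp
  30–71 → 42 bp
  72–107 → 36 bp
  108–142 → 35 bp
  143–147 → 5 bp
Sorted largest to smallest: 42, 36, 35, 29, 5 bp.

42, 36, 35, 29, 5 bp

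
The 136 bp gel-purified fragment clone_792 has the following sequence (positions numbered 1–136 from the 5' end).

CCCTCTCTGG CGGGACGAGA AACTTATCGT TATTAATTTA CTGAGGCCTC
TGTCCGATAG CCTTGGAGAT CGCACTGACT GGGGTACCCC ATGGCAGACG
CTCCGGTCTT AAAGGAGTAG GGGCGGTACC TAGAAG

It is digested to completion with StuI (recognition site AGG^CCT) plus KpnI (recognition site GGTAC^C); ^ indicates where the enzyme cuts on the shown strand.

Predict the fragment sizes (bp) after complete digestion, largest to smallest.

The StuI site (AGGCCT) starts at position 44.
StuI cuts after base 3 of each site, so after position 46.
KpnI sites (GGTACC) start at positions 83, 125.
KpnI cuts after base 5 of each site (before the last base), so after positions 87, 129.
Combined cut positions: 46, 87, 129.
Linear molecule, 3 cuts → 4 fragments:
  1–46 → 46 bp
  47–87 → 41 bp
  88–129 → 42 bp
  130–136 → 7 bp
Sorted largest to smallest: 46, 42, 41, 7 bp.

46, 42, 41, 7 bp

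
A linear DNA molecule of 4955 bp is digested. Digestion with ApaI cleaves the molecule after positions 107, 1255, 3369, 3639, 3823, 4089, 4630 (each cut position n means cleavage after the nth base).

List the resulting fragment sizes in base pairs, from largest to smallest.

Linear molecule, 7 cuts → 8 fragments:
  107 − 0 = 107 bp
  1255 − 107 = 1148 bp
  3369 − 1255 = 2114 bp
  3639 − 3369 = 270 bp
  3823 − 3639 = 184 bp
  4089 − 3823 = 266 bp
  4630 − 4089 = 541 bp
  4955 − 4630 = 325 bp
Sorted largest to smallest: 2114, 1148, 541, 325, 270, 266, 184, 107 bp.

2114, 1148, 541, 325, 270, 266, 184, 107 bp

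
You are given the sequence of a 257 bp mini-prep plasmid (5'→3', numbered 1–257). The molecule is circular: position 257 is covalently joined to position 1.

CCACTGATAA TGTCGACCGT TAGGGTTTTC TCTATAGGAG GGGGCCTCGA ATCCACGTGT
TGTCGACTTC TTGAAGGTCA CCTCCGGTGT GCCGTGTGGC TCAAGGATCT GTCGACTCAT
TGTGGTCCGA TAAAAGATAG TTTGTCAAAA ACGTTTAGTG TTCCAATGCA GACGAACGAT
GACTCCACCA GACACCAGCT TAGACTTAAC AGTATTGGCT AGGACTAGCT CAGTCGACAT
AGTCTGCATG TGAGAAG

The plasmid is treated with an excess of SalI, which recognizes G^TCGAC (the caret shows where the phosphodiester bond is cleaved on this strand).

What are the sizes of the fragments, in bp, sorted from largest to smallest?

122, 50, 49, 36 bp

SalI sites (GTCGAC) start at positions 12, 62, 111, 233.
SalI cuts after the first base of each site, so after positions 12, 62, 111, 233.
Circular molecule, 4 cuts → 4 fragments:
  13–62 → 50 bp
  63–111 → 49 bp
  112–233 → 122 bp
  234–257 then 1–12 → 24 + 12 = 36 bp
Sorted largest to smallest: 122, 50, 49, 36 bp.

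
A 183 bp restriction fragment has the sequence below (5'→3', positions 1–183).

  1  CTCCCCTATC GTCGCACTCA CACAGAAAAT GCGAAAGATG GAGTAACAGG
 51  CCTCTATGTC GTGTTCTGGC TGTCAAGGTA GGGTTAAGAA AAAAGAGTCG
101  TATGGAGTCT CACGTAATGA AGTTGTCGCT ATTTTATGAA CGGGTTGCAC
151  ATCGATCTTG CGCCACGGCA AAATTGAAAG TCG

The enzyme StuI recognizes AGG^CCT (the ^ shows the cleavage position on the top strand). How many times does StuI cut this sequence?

AGGCCT occurs starting at position 48.
StuI cuts at 1 site.

1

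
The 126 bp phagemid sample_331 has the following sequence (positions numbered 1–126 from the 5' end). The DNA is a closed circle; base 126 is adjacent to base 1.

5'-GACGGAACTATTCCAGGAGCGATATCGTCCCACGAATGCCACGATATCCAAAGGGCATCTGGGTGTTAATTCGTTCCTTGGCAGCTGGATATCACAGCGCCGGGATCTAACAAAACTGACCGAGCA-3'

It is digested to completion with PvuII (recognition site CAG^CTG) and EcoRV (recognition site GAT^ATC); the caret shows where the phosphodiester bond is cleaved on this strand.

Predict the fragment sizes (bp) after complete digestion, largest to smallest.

59, 39, 22, 6 bp

The PvuII site (CAGCTG) starts at position 82.
PvuII cuts after base 3 of each site, so after position 84.
EcoRV sites (GATATC) start at positions 21, 43, 88.
EcoRV cuts after base 3 of each site, so after positions 23, 45, 90.
Combined cut positions: 23, 45, 84, 90.
Circular molecule, 4 cuts → 4 fragments:
  24–45 → 22 bp
  46–84 → 39 bp
  85–90 → 6 bp
  91–126 then 1–23 → 36 + 23 = 59 bp
Sorted largest to smallest: 59, 39, 22, 6 bp.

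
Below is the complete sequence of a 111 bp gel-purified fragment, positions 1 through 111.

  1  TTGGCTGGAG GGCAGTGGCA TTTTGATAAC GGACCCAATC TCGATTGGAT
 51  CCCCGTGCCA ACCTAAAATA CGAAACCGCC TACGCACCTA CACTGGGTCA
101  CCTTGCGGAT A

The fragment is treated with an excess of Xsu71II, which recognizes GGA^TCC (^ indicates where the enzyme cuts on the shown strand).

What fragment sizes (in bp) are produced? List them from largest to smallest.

The Xsu71II site (GGATCC) starts at position 47.
Xsu71II cuts after base 3 of each site, so after position 49.
Linear molecule, 1 cut → 2 fragments:
  1–49 → 49 bp
  50–111 → 62 bp
Sorted largest to smallest: 62, 49 bp.

62, 49 bp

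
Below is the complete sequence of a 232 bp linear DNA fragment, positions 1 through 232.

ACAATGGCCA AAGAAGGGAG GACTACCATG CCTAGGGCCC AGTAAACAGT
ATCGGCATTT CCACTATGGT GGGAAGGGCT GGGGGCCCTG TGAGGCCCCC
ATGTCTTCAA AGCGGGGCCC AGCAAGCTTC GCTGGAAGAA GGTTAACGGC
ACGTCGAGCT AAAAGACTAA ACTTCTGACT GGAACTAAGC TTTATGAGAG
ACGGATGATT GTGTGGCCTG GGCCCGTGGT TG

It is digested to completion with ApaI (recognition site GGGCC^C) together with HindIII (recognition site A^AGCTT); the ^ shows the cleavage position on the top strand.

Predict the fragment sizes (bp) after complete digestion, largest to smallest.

63, 48, 39, 37, 32, 8, 5 bp

ApaI sites (GGGCCC) start at positions 35, 83, 115, 220.
ApaI cuts after base 5 of each site (before the last base), so after positions 39, 87, 119, 224.
HindIII sites (AAGCTT) start at positions 124, 187.
HindIII cuts after the first base of each site, so after positions 124, 187.
Combined cut positions: 39, 87, 119, 124, 187, 224.
Linear molecule, 6 cuts → 7 fragments:
  1–39 → 39 bp
  40–87 → 48 bp
  88–119 → 32 bp
  120–124 → 5 bp
  125–187 → 63 bp
  188–224 → 37 bp
  225–232 → 8 bp
Sorted largest to smallest: 63, 48, 39, 37, 32, 8, 5 bp.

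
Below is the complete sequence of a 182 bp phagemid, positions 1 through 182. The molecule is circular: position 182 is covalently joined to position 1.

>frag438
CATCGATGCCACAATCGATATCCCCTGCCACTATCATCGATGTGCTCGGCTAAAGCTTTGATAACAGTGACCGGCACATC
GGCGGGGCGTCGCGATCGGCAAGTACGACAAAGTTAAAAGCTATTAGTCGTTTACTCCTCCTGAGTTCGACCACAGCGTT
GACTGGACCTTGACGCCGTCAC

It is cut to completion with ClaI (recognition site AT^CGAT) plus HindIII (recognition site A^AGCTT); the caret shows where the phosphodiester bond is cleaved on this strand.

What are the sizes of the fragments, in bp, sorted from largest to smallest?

132, 22, 16, 12 bp

ClaI sites (ATCGAT) start at positions 2, 14, 36.
ClaI cuts after base 2 of each site, so after positions 3, 15, 37.
The HindIII site (AAGCTT) starts at position 53.
HindIII cuts after the first base of each site, so after position 53.
Combined cut positions: 3, 15, 37, 53.
Circular molecule, 4 cuts → 4 fragments:
  4–15 → 12 bp
  16–37 → 22 bp
  38–53 → 16 bp
  54–182 then 1–3 → 129 + 3 = 132 bp
Sorted largest to smallest: 132, 22, 16, 12 bp.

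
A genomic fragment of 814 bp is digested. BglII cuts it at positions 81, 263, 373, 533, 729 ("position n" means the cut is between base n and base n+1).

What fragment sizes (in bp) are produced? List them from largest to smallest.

Linear molecule, 5 cuts → 6 fragments:
  81 − 0 = 81 bp
  263 − 81 = 182 bp
  373 − 263 = 110 bp
  533 − 373 = 160 bp
  729 − 533 = 196 bp
  814 − 729 = 85 bp
Sorted largest to smallest: 196, 182, 160, 110, 85, 81 bp.

196, 182, 160, 110, 85, 81 bp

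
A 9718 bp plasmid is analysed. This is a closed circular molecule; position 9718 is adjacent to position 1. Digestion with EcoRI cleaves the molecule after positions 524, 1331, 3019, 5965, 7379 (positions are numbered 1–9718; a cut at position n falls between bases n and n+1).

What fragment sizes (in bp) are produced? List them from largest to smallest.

Circular molecule, 5 cuts → 5 fragments:
  1331 − 524 = 807 bp
  3019 − 1331 = 1688 bp
  5965 − 3019 = 2946 bp
  7379 − 5965 = 1414 bp
  wrap: 9718 − 7379 + 524 = 2863 bp
Sorted largest to smallest: 2946, 2863, 1688, 1414, 807 bp.

2946, 2863, 1688, 1414, 807 bp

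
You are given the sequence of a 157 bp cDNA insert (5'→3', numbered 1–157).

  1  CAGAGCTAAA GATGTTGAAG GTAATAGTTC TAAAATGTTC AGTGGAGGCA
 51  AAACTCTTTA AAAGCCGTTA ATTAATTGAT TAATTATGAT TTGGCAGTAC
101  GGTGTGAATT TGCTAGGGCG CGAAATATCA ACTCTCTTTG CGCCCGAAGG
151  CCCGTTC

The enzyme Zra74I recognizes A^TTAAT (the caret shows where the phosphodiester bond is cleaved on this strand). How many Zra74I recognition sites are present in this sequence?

ATTAAT occurs starting at positions 71, 79.
Zra74I cuts at 2 sites.

2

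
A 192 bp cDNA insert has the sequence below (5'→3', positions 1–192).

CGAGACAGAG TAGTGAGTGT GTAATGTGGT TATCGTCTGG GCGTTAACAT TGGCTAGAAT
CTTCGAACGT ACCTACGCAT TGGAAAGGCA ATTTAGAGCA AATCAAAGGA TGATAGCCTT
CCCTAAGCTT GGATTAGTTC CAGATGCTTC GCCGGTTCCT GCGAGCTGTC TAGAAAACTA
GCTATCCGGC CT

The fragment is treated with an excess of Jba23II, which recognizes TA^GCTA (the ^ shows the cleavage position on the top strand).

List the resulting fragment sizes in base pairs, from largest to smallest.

180, 12 bp

The Jba23II site (TAGCTA) starts at position 179.
Jba23II cuts after base 2 of each site, so after position 180.
Linear molecule, 1 cut → 2 fragments:
  1–180 → 180 bp
  181–192 → 12 bp
Sorted largest to smallest: 180, 12 bp.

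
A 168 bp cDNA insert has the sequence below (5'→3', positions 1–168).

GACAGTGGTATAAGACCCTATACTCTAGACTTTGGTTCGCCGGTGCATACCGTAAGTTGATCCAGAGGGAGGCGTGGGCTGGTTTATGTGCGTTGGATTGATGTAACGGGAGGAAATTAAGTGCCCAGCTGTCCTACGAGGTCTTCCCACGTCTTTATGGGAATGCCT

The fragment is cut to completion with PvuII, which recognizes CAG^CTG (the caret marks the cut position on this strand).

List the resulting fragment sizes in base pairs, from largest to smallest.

128, 40 bp

The PvuII site (CAGCTG) starts at position 126.
PvuII cuts after base 3 of each site, so after position 128.
Linear molecule, 1 cut → 2 fragments:
  1–128 → 128 bp
  129–168 → 40 bp
Sorted largest to smallest: 128, 40 bp.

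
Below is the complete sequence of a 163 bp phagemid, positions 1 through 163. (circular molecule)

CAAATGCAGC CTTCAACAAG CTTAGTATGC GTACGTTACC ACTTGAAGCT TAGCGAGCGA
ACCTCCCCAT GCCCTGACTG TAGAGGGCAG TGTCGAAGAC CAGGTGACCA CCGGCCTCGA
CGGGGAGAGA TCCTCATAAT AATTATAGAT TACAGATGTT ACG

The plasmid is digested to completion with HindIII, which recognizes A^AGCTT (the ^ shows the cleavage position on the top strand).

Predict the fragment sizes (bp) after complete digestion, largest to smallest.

135, 28 bp

HindIII sites (AAGCTT) start at positions 18, 46.
HindIII cuts after the first base of each site, so after positions 18, 46.
Circular molecule, 2 cuts → 2 fragments:
  19–46 → 28 bp
  47–163 then 1–18 → 117 + 18 = 135 bp
Sorted largest to smallest: 135, 28 bp.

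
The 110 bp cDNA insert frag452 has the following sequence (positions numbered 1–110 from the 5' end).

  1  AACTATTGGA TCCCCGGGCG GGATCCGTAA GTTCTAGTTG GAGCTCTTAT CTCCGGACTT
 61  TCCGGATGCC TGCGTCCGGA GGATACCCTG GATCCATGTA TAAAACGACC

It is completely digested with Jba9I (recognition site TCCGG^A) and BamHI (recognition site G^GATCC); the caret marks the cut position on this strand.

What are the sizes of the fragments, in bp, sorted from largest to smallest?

35, 20, 14, 13, 11, 9, 8 bp

Jba9I sites (TCCGGA) start at positions 52, 61, 75.
Jba9I cuts after base 5 of each site (before the last base), so after positions 56, 65, 79.
BamHI sites (GGATCC) start at positions 8, 21, 90.
BamHI cuts after the first base of each site, so after positions 8, 21, 90.
Combined cut positions: 8, 21, 56, 65, 79, 90.
Linear molecule, 6 cuts → 7 fragments:
  1–8 → 8 bp
  9–21 → 13 bp
  22–56 → 35 bp
  57–65 → 9 bp
  66–79 → 14 bp
  80–90 → 11 bp
  91–110 → 20 bp
Sorted largest to smallest: 35, 20, 14, 13, 11, 9, 8 bp.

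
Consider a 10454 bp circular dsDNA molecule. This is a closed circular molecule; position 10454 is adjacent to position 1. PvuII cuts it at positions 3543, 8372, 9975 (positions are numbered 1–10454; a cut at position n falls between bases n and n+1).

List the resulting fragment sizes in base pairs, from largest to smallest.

4829, 4022, 1603 bp

Circular molecule, 3 cuts → 3 fragments:
  8372 − 3543 = 4829 bp
  9975 − 8372 = 1603 bp
  wrap: 10454 − 9975 + 3543 = 4022 bp
Sorted largest to smallest: 4829, 4022, 1603 bp.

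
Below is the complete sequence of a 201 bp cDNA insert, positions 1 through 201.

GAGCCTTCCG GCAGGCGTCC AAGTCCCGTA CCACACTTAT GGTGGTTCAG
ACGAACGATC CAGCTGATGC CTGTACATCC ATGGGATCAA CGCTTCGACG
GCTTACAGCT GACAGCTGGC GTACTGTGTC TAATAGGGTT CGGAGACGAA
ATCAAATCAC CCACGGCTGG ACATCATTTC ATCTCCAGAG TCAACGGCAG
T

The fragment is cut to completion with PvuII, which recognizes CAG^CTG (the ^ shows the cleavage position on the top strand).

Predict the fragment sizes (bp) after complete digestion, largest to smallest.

PvuII sites (CAGCTG) start at positions 61, 106, 113.
PvuII cuts after base 3 of each site, so after positions 63, 108, 115.
Linear molecule, 3 cuts → 4 fragments:
  1–63 → 63 bp
  64–108 → 45 bp
  109–115 → 7 bp
  116–201 → 86 bp
Sorted largest to smallest: 86, 63, 45, 7 bp.

86, 63, 45, 7 bp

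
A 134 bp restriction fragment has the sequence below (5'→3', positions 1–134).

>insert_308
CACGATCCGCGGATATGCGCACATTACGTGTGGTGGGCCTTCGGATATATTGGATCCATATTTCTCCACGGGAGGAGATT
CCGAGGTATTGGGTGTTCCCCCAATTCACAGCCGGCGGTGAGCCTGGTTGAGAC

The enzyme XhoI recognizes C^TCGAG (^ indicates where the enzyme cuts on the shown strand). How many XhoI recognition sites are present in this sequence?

0

No occurrence of CTCGAG is present in the sequence.
XhoI does not cut: 0 sites.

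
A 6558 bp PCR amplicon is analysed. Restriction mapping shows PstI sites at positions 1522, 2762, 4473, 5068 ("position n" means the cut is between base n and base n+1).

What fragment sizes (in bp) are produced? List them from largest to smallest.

Linear molecule, 4 cuts → 5 fragments:
  1522 − 0 = 1522 bp
  2762 − 1522 = 1240 bp
  4473 − 2762 = 1711 bp
  5068 − 4473 = 595 bp
  6558 − 5068 = 1490 bp
Sorted largest to smallest: 1711, 1522, 1490, 1240, 595 bp.

1711, 1522, 1490, 1240, 595 bp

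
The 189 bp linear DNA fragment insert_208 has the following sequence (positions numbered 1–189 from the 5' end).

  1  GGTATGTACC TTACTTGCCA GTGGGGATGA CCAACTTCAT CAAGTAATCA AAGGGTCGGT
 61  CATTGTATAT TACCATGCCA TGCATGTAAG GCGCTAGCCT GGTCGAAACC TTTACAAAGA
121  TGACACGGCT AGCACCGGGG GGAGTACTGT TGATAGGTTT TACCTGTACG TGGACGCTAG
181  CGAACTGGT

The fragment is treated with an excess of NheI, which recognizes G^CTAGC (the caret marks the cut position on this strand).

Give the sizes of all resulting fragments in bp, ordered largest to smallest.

NheI sites (GCTAGC) start at positions 93, 128, 176.
NheI cuts after the first base of each site, so after positions 93, 128, 176.
Linear molecule, 3 cuts → 4 fragments:
  1–93 → 93 bp
  94–128 → 35 bp
  129–176 → 48 bp
  177–189 → 13 bp
Sorted largest to smallest: 93, 48, 35, 13 bp.

93, 48, 35, 13 bp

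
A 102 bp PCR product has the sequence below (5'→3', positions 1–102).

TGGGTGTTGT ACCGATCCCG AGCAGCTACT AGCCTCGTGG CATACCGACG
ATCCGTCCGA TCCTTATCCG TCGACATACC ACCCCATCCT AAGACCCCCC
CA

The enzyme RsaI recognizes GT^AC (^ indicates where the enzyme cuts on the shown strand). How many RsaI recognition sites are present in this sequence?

GTAC occurs starting at position 9.
RsaI cuts at 1 site.

1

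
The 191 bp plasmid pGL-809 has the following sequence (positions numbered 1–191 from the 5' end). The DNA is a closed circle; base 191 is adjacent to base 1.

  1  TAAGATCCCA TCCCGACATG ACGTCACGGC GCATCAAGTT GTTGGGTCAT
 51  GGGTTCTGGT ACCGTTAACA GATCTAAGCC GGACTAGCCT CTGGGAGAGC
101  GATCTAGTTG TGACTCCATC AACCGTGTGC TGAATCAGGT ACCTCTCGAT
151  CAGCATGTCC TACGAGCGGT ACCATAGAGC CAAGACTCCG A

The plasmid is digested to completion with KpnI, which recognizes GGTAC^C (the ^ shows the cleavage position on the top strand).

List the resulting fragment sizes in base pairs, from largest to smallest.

KpnI sites (GGTACC) start at positions 58, 138, 168.
KpnI cuts after base 5 of each site (before the last base), so after positions 62, 142, 172.
Circular molecule, 3 cuts → 3 fragments:
  63–142 → 80 bp
  143–172 → 30 bp
  173–191 then 1–62 → 19 + 62 = 81 bp
Sorted largest to smallest: 81, 80, 30 bp.

81, 80, 30 bp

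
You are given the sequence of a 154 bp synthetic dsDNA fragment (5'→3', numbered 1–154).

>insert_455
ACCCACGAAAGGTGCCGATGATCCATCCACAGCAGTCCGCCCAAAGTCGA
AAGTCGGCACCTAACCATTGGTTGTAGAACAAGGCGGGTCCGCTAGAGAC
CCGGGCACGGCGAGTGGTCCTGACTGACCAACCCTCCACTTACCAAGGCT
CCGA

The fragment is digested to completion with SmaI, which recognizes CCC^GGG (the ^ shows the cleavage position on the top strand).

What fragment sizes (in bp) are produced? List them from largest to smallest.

The SmaI site (CCCGGG) starts at position 100.
SmaI cuts after base 3 of each site, so after position 102.
Linear molecule, 1 cut → 2 fragments:
  1–102 → 102 bp
  103–154 → 52 bp
Sorted largest to smallest: 102, 52 bp.

102, 52 bp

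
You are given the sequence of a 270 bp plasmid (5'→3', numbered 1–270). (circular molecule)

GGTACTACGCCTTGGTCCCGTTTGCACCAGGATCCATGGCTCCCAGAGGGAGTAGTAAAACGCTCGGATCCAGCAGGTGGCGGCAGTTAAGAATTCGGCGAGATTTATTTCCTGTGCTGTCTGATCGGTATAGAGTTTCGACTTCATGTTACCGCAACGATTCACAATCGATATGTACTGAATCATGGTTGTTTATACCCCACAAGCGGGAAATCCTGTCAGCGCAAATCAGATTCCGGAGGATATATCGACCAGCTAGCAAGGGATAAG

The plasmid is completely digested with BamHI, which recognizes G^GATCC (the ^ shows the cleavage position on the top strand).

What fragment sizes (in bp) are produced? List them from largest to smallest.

BamHI sites (GGATCC) start at positions 30, 66.
BamHI cuts after the first base of each site, so after positions 30, 66.
Circular molecule, 2 cuts → 2 fragments:
  31–66 → 36 bp
  67–270 then 1–30 → 204 + 30 = 234 bp
Sorted largest to smallest: 234, 36 bp.

234, 36 bp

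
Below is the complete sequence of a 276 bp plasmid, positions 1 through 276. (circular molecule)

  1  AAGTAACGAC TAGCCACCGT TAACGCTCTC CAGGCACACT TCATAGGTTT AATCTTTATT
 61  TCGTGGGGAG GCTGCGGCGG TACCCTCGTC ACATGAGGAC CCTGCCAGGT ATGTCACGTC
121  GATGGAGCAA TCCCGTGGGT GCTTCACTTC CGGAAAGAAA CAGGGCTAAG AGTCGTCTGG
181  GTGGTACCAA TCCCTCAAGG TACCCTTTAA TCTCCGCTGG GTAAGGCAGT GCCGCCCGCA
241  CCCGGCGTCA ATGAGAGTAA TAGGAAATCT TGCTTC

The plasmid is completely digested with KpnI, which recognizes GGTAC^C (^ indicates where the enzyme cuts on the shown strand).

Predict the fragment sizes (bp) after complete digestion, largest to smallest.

KpnI sites (GGTACC) start at positions 79, 183, 199.
KpnI cuts after base 5 of each site (before the last base), so after positions 83, 187, 203.
Circular molecule, 3 cuts → 3 fragments:
  84–187 → 104 bp
  188–203 → 16 bp
  204–276 then 1–83 → 73 + 83 = 156 bp
Sorted largest to smallest: 156, 104, 16 bp.

156, 104, 16 bp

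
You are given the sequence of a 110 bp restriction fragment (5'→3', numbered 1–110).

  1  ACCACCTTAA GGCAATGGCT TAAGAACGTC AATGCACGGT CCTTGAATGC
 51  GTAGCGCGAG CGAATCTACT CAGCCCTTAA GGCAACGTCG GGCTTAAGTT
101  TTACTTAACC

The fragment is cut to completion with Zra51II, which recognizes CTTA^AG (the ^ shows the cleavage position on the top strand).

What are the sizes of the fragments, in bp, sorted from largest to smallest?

57, 17, 14, 13, 9 bp

Zra51II sites (CTTAAG) start at positions 6, 19, 76, 93.
Zra51II cuts after base 4 of each site, so after positions 9, 22, 79, 96.
Linear molecule, 4 cuts → 5 fragments:
  1–9 → 9 bp
  10–22 → 13 bp
  23–79 → 57 bp
  80–96 → 17 bp
  97–110 → 14 bp
Sorted largest to smallest: 57, 17, 14, 13, 9 bp.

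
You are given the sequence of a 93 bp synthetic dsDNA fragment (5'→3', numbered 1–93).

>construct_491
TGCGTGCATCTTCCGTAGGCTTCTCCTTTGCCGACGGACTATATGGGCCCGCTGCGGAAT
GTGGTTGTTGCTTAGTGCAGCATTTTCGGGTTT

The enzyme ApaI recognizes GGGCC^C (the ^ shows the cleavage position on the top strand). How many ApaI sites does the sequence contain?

1

GGGCCC occurs starting at position 45.
ApaI cuts at 1 site.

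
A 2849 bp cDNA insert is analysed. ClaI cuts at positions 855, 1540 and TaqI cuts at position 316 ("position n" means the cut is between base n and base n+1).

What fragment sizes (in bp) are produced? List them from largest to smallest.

1309, 685, 539, 316 bp

Combined cut positions (sorted): 316, 855, 1540.
Linear molecule, 3 cuts → 4 fragments:
  316 − 0 = 316 bp
  855 − 316 = 539 bp
  1540 − 855 = 685 bp
  2849 − 1540 = 1309 bp
Sorted largest to smallest: 1309, 685, 539, 316 bp.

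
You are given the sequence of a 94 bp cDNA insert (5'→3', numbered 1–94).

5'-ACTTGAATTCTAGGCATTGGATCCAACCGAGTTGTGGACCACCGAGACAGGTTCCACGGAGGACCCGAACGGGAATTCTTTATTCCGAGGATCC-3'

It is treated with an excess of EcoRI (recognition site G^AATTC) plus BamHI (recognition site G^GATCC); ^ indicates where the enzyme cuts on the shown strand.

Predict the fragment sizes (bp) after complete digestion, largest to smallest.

EcoRI sites (GAATTC) start at positions 5, 73.
EcoRI cuts after the first base of each site, so after positions 5, 73.
BamHI sites (GGATCC) start at positions 19, 89.
BamHI cuts after the first base of each site, so after positions 19, 89.
Combined cut positions: 5, 19, 73, 89.
Linear molecule, 4 cuts → 5 fragments:
  1–5 → 5 bp
  6–19 → 14 bp
  20–73 → 54 bp
  74–89 → 16 bp
  90–94 → 5 bp
Sorted largest to smallest: 54, 16, 14, 5, 5 bp.

54, 16, 14, 5, 5 bp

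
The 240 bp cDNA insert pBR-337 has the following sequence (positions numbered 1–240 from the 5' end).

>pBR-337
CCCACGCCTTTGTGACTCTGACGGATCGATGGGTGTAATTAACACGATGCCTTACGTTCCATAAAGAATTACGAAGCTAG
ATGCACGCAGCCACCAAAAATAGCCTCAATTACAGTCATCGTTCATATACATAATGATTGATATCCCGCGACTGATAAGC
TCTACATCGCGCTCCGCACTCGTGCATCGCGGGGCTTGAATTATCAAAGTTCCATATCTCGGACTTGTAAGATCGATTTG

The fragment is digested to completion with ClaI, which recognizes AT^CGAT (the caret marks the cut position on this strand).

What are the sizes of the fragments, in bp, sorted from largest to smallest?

207, 26, 7 bp

ClaI sites (ATCGAT) start at positions 25, 232.
ClaI cuts after base 2 of each site, so after positions 26, 233.
Linear molecule, 2 cuts → 3 fragments:
  1–26 → 26 bp
  27–233 → 207 bp
  234–240 → 7 bp
Sorted largest to smallest: 207, 26, 7 bp.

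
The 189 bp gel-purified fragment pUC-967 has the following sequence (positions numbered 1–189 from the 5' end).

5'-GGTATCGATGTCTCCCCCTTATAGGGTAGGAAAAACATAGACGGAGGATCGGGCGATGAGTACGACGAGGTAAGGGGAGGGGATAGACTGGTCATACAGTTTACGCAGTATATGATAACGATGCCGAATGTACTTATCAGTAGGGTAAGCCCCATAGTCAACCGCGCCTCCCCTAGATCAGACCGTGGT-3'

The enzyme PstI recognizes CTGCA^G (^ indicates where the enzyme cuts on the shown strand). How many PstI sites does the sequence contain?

No occurrence of CTGCAG is present in the sequence.
PstI does not cut: 0 sites.

0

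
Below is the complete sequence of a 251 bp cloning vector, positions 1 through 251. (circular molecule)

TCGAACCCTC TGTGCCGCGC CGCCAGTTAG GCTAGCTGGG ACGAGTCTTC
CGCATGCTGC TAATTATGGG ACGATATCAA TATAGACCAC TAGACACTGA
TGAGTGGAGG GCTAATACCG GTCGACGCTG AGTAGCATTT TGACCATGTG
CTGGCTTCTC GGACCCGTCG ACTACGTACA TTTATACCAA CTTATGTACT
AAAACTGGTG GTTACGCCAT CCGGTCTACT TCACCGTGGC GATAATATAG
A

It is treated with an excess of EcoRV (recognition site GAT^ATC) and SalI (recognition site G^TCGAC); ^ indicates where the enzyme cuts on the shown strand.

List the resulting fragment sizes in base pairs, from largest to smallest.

The EcoRV site (GATATC) starts at position 73.
EcoRV cuts after base 3 of each site, so after position 75.
SalI sites (GTCGAC) start at positions 121, 167.
SalI cuts after the first base of each site, so after positions 121, 167.
Combined cut positions: 75, 121, 167.
Circular molecule, 3 cuts → 3 fragments:
  76–121 → 46 bp
  122–167 → 46 bp
  168–251 then 1–75 → 84 + 75 = 159 bp
Sorted largest to smallest: 159, 46, 46 bp.

159, 46, 46 bp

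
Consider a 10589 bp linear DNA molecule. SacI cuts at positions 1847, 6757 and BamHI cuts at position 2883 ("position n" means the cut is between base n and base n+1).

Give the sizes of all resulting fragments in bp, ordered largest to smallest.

3874, 3832, 1847, 1036 bp

Combined cut positions (sorted): 1847, 2883, 6757.
Linear molecule, 3 cuts → 4 fragments:
  1847 − 0 = 1847 bp
  2883 − 1847 = 1036 bp
  6757 − 2883 = 3874 bp
  10589 − 6757 = 3832 bp
Sorted largest to smallest: 3874, 3832, 1847, 1036 bp.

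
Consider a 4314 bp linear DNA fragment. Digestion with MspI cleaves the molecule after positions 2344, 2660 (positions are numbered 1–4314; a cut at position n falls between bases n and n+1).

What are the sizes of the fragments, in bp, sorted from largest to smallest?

Linear molecule, 2 cuts → 3 fragments:
  2344 − 0 = 2344 bp
  2660 − 2344 = 316 bp
  4314 − 2660 = 1654 bp
Sorted largest to smallest: 2344, 1654, 316 bp.

2344, 1654, 316 bp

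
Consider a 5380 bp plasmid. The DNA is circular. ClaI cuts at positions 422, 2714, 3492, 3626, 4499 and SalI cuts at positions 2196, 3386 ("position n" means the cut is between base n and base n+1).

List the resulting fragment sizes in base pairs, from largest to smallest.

Combined cut positions (sorted): 422, 2196, 2714, 3386, 3492, 3626, 4499.
Circular molecule, 7 cuts → 7 fragments:
  2196 − 422 = 1774 bp
  2714 − 2196 = 518 bp
  3386 − 2714 = 672 bp
  3492 − 3386 = 106 bp
  3626 − 3492 = 134 bp
  4499 − 3626 = 873 bp
  wrap: 5380 − 4499 + 422 = 1303 bp
Sorted largest to smallest: 1774, 1303, 873, 672, 518, 134, 106 bp.

1774, 1303, 873, 672, 518, 134, 106 bp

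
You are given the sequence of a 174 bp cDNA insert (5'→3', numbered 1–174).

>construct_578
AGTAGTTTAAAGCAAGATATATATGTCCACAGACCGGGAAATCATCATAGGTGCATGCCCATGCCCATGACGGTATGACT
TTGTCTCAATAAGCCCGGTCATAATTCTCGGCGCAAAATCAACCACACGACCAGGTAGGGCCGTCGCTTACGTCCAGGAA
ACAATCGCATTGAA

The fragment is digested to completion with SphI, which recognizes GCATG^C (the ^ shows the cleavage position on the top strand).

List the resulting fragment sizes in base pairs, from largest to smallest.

117, 57 bp

The SphI site (GCATGC) starts at position 53.
SphI cuts after base 5 of each site (before the last base), so after position 57.
Linear molecule, 1 cut → 2 fragments:
  1–57 → 57 bp
  58–174 → 117 bp
Sorted largest to smallest: 117, 57 bp.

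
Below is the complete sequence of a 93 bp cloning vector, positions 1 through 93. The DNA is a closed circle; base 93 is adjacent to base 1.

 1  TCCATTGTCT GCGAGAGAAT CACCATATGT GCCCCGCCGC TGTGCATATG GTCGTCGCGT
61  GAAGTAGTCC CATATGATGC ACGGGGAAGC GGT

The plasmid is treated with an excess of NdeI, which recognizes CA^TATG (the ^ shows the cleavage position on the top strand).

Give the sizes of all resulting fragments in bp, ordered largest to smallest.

46, 26, 21 bp

NdeI sites (CATATG) start at positions 24, 45, 71.
NdeI cuts after base 2 of each site, so after positions 25, 46, 72.
Circular molecule, 3 cuts → 3 fragments:
  26–46 → 21 bp
  47–72 → 26 bp
  73–93 then 1–25 → 21 + 25 = 46 bp
Sorted largest to smallest: 46, 26, 21 bp.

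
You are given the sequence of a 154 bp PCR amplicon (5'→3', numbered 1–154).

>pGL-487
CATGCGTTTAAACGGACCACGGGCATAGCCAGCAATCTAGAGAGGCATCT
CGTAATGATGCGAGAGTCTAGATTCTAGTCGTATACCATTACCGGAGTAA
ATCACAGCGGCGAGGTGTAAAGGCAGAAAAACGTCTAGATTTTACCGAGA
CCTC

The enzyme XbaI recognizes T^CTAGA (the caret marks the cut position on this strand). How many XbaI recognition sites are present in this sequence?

3

TCTAGA occurs starting at positions 36, 67, 134.
XbaI cuts at 3 sites.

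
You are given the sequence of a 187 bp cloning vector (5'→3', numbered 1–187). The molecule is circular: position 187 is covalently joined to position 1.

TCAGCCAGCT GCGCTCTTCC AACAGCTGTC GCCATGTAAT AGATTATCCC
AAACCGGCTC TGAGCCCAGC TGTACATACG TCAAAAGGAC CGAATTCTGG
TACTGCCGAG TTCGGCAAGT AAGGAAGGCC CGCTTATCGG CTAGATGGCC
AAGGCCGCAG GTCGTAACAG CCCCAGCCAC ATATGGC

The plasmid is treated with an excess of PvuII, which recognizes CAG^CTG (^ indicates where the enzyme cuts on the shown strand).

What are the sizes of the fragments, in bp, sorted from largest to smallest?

PvuII sites (CAGCTG) start at positions 6, 23, 67.
PvuII cuts after base 3 of each site, so after positions 8, 25, 69.
Circular molecule, 3 cuts → 3 fragments:
  9–25 → 17 bp
  26–69 → 44 bp
  70–187 then 1–8 → 118 + 8 = 126 bp
Sorted largest to smallest: 126, 44, 17 bp.

126, 44, 17 bp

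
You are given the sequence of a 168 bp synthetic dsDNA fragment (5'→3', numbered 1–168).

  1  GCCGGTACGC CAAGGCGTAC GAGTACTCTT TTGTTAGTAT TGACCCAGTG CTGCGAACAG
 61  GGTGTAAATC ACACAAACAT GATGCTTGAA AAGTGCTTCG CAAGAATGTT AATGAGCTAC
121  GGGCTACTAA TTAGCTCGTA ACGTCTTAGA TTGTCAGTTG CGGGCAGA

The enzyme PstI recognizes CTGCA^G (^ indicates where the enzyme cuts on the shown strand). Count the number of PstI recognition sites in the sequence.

No occurrence of CTGCAG is present in the sequence.
PstI does not cut: 0 sites.

0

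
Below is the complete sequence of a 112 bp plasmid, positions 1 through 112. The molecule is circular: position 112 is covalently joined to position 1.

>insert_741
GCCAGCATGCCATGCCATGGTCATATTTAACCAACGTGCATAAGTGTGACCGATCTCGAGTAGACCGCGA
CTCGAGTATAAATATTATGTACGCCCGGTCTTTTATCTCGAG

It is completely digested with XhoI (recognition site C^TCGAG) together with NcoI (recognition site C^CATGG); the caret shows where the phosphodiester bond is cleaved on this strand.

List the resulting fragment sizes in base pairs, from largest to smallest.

40, 36, 20, 16 bp

XhoI sites (CTCGAG) start at positions 55, 71, 107.
XhoI cuts after the first base of each site, so after positions 55, 71, 107.
The NcoI site (CCATGG) starts at position 15.
NcoI cuts after the first base of each site, so after position 15.
Combined cut positions: 15, 55, 71, 107.
Circular molecule, 4 cuts → 4 fragments:
  16–55 → 40 bp
  56–71 → 16 bp
  72–107 → 36 bp
  108–112 then 1–15 → 5 + 15 = 20 bp
Sorted largest to smallest: 40, 36, 20, 16 bp.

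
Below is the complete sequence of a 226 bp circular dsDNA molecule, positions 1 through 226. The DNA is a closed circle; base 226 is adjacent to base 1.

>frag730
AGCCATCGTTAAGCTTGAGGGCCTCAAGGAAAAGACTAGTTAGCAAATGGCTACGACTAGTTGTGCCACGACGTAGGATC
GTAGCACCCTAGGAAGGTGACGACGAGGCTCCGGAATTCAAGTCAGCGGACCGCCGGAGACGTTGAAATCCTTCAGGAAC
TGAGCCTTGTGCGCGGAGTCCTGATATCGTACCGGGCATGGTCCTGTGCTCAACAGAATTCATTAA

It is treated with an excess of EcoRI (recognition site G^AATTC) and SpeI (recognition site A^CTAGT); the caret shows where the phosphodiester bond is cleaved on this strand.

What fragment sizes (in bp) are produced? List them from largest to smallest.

EcoRI sites (GAATTC) start at positions 114, 216.
EcoRI cuts after the first base of each site, so after positions 114, 216.
SpeI sites (ACTAGT) start at positions 35, 56.
SpeI cuts after the first base of each site, so after positions 35, 56.
Combined cut positions: 35, 56, 114, 216.
Circular molecule, 4 cuts → 4 fragments:
  36–56 → 21 bp
  57–114 → 58 bp
  115–216 → 102 bp
  217–226 then 1–35 → 10 + 35 = 45 bp
Sorted largest to smallest: 102, 58, 45, 21 bp.

102, 58, 45, 21 bp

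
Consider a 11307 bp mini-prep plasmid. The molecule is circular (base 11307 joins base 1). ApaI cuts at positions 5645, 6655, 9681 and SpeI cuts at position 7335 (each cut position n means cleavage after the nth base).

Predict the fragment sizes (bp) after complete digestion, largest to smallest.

Combined cut positions (sorted): 5645, 6655, 7335, 9681.
Circular molecule, 4 cuts → 4 fragments:
  6655 − 5645 = 1010 bp
  7335 − 6655 = 680 bp
  9681 − 7335 = 2346 bp
  wrap: 11307 − 9681 + 5645 = 7271 bp
Sorted largest to smallest: 7271, 2346, 1010, 680 bp.

7271, 2346, 1010, 680 bp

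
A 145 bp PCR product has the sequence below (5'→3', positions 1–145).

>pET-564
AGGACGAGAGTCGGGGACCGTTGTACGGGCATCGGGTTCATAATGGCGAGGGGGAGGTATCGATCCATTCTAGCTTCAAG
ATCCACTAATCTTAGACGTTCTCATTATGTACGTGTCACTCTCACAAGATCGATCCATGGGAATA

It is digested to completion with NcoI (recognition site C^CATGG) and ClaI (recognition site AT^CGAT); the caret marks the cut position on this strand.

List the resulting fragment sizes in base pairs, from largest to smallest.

70, 60, 10, 5 bp

The NcoI site (CCATGG) starts at position 135.
NcoI cuts after the first base of each site, so after position 135.
ClaI sites (ATCGAT) start at positions 59, 129.
ClaI cuts after base 2 of each site, so after positions 60, 130.
Combined cut positions: 60, 130, 135.
Linear molecule, 3 cuts → 4 fragments:
  1–60 → 60 bp
  61–130 → 70 bp
  131–135 → 5 bp
  136–145 → 10 bp
Sorted largest to smallest: 70, 60, 10, 5 bp.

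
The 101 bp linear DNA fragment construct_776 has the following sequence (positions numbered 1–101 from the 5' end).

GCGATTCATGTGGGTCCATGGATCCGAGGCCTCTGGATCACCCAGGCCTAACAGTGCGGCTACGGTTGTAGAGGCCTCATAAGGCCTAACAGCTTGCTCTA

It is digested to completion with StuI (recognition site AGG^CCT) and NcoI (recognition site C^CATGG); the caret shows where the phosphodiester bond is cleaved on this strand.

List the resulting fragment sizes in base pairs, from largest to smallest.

StuI sites (AGGCCT) start at positions 27, 44, 72, 82.
StuI cuts after base 3 of each site, so after positions 29, 46, 74, 84.
The NcoI site (CCATGG) starts at position 16.
NcoI cuts after the first base of each site, so after position 16.
Combined cut positions: 16, 29, 46, 74, 84.
Linear molecule, 5 cuts → 6 fragments:
  1–16 → 16 bp
  17–29 → 13 bp
  30–46 → 17 bp
  47–74 → 28 bp
  75–84 → 10 bp
  85–101 → 17 bp
Sorted largest to smallest: 28, 17, 17, 16, 13, 10 bp.

28, 17, 17, 16, 13, 10 bp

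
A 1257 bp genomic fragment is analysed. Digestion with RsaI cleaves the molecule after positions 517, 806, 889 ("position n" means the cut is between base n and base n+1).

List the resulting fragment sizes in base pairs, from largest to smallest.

Linear molecule, 3 cuts → 4 fragments:
  517 − 0 = 517 bp
  806 − 517 = 289 bp
  889 − 806 = 83 bp
  1257 − 889 = 368 bp
Sorted largest to smallest: 517, 368, 289, 83 bp.

517, 368, 289, 83 bp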